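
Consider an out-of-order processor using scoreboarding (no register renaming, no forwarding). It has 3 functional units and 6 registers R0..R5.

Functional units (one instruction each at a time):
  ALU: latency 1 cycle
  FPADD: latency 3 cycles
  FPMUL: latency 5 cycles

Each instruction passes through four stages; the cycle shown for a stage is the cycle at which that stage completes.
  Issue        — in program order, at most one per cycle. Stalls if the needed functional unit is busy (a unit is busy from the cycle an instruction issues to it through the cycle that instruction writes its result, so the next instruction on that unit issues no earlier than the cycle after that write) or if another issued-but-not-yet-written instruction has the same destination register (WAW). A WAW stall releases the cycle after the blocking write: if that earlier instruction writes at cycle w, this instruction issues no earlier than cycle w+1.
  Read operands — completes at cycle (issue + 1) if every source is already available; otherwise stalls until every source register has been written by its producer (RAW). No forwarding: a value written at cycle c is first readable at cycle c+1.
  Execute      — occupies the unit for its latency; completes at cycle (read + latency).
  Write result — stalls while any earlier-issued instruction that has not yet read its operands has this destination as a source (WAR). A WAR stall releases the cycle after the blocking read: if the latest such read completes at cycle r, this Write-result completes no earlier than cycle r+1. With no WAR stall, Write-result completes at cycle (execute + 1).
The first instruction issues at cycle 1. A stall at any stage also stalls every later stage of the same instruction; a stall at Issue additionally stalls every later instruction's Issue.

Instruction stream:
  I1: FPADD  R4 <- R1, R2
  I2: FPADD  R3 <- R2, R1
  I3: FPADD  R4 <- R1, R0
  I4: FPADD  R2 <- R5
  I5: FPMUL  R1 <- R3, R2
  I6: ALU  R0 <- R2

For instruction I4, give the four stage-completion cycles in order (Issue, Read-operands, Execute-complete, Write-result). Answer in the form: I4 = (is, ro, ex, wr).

I4 = (19, 20, 23, 24)

I1: IS=1 RO=2 EX=5 WR=6
I2: IS=7 RO=8 EX=11 WR=12  [struct: FPADD busy until I1 writes@6]
I3: IS=13 RO=14 EX=17 WR=18  [struct: FPADD busy until I2 writes@12]
I4: IS=19 RO=20 EX=23 WR=24  [struct: FPADD busy until I3 writes@18]
I5: IS=20 RO=25 EX=30 WR=31  [RAW R2: wait I4 write@24]
I6: IS=21 RO=25 EX=26 WR=27  [RAW R2: wait I4 write@24]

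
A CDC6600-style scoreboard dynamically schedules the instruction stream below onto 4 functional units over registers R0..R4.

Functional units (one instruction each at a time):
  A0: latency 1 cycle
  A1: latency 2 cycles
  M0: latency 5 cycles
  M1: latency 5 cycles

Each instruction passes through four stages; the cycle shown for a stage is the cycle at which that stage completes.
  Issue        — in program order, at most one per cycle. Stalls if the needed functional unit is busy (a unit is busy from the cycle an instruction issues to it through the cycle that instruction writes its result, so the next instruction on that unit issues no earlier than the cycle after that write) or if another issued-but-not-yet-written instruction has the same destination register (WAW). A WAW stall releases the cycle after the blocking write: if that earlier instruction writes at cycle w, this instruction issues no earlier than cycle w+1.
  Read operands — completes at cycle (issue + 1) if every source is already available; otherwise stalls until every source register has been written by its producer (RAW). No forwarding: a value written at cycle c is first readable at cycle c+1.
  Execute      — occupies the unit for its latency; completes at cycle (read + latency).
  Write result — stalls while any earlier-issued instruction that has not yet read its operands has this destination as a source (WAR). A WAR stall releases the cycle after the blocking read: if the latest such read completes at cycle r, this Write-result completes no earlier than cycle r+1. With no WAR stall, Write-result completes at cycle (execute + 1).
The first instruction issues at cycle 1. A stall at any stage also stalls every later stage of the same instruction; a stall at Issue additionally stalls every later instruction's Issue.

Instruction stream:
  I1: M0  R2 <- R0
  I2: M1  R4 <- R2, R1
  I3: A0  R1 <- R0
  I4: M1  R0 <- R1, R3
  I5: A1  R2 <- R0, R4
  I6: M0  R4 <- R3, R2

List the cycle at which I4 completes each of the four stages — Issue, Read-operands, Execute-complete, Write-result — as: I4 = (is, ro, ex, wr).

t=1  I1 issues→M0
t=2  I1 reads; I2 issues→M1
t=3  I3 issues→A0
t=4  I3 reads
t=5  I3 exec-done
t=7  I1 exec-done
t=8  I1 writes R2
t=9  I2 reads
t=10  I3 writes R1
t=14  I2 exec-done
t=15  I2 writes R4
t=16  I4 issues→M1
t=17  I4 reads; I5 issues→A1
t=18  I6 issues→M0
t=22  I4 exec-done
t=23  I4 writes R0
t=24  I5 reads
t=26  I5 exec-done
t=27  I5 writes R2
t=28  I6 reads
t=33  I6 exec-done
t=34  I6 writes R4

I4 = (16, 17, 22, 23)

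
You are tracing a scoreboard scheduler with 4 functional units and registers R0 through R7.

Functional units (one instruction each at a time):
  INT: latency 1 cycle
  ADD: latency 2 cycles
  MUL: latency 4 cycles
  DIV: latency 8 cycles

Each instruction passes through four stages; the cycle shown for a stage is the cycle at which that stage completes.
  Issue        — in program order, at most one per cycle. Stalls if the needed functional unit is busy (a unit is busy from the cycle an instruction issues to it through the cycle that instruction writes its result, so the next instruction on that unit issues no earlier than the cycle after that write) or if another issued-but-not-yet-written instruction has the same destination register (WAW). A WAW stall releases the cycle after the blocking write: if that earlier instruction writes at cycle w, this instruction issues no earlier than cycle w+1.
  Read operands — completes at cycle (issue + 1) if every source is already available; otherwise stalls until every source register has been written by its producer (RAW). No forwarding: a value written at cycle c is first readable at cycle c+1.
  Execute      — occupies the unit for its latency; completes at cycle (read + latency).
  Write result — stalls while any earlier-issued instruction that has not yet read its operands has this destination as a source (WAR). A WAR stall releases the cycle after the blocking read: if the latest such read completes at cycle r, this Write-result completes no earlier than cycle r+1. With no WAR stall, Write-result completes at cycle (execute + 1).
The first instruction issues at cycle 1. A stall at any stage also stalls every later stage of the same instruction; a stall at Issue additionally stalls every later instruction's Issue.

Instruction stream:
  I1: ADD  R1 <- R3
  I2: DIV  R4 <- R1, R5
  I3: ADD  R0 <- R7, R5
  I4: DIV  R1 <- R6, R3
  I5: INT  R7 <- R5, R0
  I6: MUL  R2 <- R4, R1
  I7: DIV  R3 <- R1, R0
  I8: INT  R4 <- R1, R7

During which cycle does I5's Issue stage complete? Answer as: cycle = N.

cycle = 17

I1: IS=1 RO=2 EX=4 WR=5
I2: IS=2 RO=6 EX=14 WR=15  [RAW R1: wait I1 write@5]
I3: IS=6 RO=7 EX=9 WR=10  [struct: ADD busy until I1 writes@5]
I4: IS=16 RO=17 EX=25 WR=26  [struct: DIV busy until I2 writes@15]
I5: IS=17 RO=18 EX=19 WR=20
I6: IS=18 RO=27 EX=31 WR=32  [RAW R1: wait I4 write@26]
I7: IS=27 RO=28 EX=36 WR=37  [struct: DIV busy until I4 writes@26]
I8: IS=28 RO=29 EX=30 WR=31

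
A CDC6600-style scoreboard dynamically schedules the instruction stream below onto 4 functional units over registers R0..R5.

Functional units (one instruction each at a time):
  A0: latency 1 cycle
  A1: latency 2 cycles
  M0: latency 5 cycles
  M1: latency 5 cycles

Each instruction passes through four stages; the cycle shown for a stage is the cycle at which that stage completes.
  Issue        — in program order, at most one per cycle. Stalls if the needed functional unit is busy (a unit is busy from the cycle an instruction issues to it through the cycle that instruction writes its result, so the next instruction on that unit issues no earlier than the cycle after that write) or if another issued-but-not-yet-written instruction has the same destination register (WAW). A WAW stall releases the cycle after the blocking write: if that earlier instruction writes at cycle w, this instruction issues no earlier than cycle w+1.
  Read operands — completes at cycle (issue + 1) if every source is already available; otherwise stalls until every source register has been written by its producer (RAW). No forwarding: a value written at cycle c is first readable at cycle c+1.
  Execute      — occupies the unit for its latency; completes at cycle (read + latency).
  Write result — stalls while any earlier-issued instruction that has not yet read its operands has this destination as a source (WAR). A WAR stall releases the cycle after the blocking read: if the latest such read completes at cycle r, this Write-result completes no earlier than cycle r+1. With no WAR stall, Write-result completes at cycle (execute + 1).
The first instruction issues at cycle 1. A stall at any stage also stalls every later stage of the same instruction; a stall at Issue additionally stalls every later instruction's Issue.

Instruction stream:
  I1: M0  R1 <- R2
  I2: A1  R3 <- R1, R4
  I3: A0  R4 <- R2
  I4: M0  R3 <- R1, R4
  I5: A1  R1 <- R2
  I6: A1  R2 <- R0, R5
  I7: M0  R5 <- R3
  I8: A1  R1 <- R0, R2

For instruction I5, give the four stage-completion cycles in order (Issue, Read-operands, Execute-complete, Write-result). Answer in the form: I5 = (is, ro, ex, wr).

cycle 1: I1 issues→M0
cycle 2: I1 reads, I2 issues→A1
cycle 3: I3 issues→A0
cycle 4: I3 reads
cycle 5: I3 exec-done
cycle 7: I1 exec-done
cycle 8: I1 writes R1
cycle 9: I2 reads
cycle 10: I3 writes R4
cycle 11: I2 exec-done
cycle 12: I2 writes R3
cycle 13: I4 issues→M0
cycle 14: I4 reads, I5 issues→A1
cycle 15: I5 reads
cycle 17: I5 exec-done
cycle 18: I5 writes R1
cycle 19: I4 exec-done, I6 issues→A1
cycle 20: I4 writes R3, I6 reads
cycle 21: I7 issues→M0
cycle 22: I6 exec-done, I7 reads
cycle 23: I6 writes R2
cycle 24: I8 issues→A1
cycle 25: I8 reads
cycle 27: I7 exec-done, I8 exec-done
cycle 28: I7 writes R5, I8 writes R1

I5 = (14, 15, 17, 18)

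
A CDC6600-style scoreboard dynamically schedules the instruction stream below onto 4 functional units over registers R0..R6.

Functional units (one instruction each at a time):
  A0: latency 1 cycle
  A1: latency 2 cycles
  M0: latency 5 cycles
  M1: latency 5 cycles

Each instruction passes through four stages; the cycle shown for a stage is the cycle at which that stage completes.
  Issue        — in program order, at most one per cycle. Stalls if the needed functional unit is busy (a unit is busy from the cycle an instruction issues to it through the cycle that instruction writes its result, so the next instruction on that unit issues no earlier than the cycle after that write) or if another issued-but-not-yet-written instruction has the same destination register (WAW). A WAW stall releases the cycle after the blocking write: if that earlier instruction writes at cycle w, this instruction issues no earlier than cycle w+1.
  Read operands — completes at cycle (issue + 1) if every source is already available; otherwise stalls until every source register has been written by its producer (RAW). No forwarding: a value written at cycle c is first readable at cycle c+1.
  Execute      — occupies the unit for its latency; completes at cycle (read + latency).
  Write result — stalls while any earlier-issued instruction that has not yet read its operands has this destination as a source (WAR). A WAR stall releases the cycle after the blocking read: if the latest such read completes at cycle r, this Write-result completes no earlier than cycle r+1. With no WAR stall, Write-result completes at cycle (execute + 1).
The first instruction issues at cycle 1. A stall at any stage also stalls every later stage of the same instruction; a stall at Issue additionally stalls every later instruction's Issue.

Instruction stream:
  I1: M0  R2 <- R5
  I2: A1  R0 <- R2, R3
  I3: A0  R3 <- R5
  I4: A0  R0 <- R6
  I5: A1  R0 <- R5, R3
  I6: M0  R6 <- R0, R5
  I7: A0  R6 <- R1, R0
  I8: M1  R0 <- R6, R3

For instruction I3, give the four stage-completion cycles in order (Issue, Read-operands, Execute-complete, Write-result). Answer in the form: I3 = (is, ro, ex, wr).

I3 = (3, 4, 5, 10)

  I1 | 1 | 2 | 7 | 8
  I2 | 2 | 9 | 11 | 12   RAW R2: wait I1 write@8
  I3 | 3 | 4 | 5 | 10   WAR R3: wait I2 read@9
  I4 | 13 | 14 | 15 | 16   WAW R0: wait I2 write@12
  I5 | 17 | 18 | 20 | 21   WAW R0: wait I4 write@16
  I6 | 18 | 22 | 27 | 28   RAW R0: wait I5 write@21
  I7 | 29 | 30 | 31 | 32   WAW R6: wait I6 write@28
  I8 | 30 | 33 | 38 | 39   RAW R6: wait I7 write@32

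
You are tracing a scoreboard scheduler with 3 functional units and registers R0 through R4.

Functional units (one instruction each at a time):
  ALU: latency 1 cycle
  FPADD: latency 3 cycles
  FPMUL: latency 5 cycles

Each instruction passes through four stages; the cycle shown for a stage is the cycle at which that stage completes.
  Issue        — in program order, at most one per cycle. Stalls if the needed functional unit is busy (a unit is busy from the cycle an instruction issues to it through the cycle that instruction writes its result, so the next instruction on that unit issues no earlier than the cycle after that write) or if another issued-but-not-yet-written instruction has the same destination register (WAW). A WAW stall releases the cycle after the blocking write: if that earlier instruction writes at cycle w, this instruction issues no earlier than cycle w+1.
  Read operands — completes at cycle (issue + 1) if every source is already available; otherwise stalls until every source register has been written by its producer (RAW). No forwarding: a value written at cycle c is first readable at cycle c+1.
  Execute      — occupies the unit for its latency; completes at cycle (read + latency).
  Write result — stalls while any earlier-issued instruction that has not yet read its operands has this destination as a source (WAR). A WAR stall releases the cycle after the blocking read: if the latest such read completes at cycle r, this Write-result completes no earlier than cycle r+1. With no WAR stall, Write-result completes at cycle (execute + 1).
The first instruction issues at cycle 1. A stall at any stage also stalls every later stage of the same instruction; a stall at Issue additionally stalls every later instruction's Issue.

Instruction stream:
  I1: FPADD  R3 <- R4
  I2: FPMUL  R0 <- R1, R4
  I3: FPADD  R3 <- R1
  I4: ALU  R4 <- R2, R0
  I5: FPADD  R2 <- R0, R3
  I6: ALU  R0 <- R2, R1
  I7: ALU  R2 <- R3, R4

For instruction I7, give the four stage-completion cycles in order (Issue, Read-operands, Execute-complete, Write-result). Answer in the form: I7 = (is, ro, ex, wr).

cycle 1: issue I1 (FPADD)
cycle 2: I1 read-ops | issue I2 (FPMUL)
cycle 3: I2 read-ops
cycle 5: I1 finished on FPADD
cycle 6: I1→R3
cycle 7: issue I3 (FPADD)
cycle 8: I2 finished on FPMUL | I3 read-ops | issue I4 (ALU)
cycle 9: I2→R0
cycle 10: I4 read-ops
cycle 11: I3 finished on FPADD | I4 finished on ALU
cycle 12: I3→R3 | I4→R4
cycle 13: issue I5 (FPADD)
cycle 14: I5 read-ops | issue I6 (ALU)
cycle 17: I5 finished on FPADD
cycle 18: I5→R2
cycle 19: I6 read-ops
cycle 20: I6 finished on ALU
cycle 21: I6→R0
cycle 22: issue I7 (ALU)
cycle 23: I7 read-ops
cycle 24: I7 finished on ALU
cycle 25: I7→R2

I7 = (22, 23, 24, 25)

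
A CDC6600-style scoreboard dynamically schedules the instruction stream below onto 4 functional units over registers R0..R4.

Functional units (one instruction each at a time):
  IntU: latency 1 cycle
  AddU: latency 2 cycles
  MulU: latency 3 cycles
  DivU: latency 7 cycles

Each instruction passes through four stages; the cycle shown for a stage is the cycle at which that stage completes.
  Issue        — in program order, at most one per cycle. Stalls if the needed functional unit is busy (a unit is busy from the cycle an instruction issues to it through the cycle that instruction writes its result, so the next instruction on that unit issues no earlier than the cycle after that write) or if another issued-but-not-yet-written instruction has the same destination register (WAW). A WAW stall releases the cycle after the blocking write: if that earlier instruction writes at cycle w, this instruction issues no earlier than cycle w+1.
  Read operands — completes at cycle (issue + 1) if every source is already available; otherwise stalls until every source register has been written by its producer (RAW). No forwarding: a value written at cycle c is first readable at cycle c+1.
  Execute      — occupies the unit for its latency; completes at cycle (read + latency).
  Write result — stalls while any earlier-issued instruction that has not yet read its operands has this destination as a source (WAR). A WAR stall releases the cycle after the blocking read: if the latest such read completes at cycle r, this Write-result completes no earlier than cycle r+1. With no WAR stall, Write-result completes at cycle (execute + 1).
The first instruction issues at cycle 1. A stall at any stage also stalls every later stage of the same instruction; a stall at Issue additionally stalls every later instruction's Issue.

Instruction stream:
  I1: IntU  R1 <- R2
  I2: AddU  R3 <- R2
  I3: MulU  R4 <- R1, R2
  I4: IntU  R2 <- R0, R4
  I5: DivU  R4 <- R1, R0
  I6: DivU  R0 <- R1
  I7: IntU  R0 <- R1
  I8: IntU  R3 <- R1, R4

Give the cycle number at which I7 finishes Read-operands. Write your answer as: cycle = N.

cycle = 31

t=1  issue I1 (IntU)
t=2  I1 read-ops | issue I2 (AddU)
t=3  I1 finished on IntU | I2 read-ops | issue I3 (MulU)
t=4  I1→R1
t=5  I2 finished on AddU | I3 read-ops | issue I4 (IntU)
t=6  I2→R3
t=8  I3 finished on MulU
t=9  I3→R4
t=10  I4 read-ops | issue I5 (DivU)
t=11  I4 finished on IntU | I5 read-ops
t=12  I4→R2
t=18  I5 finished on DivU
t=19  I5→R4
t=20  issue I6 (DivU)
t=21  I6 read-ops
t=28  I6 finished on DivU
t=29  I6→R0
t=30  issue I7 (IntU)
t=31  I7 read-ops
t=32  I7 finished on IntU
t=33  I7→R0
t=34  issue I8 (IntU)
t=35  I8 read-ops
t=36  I8 finished on IntU
t=37  I8→R3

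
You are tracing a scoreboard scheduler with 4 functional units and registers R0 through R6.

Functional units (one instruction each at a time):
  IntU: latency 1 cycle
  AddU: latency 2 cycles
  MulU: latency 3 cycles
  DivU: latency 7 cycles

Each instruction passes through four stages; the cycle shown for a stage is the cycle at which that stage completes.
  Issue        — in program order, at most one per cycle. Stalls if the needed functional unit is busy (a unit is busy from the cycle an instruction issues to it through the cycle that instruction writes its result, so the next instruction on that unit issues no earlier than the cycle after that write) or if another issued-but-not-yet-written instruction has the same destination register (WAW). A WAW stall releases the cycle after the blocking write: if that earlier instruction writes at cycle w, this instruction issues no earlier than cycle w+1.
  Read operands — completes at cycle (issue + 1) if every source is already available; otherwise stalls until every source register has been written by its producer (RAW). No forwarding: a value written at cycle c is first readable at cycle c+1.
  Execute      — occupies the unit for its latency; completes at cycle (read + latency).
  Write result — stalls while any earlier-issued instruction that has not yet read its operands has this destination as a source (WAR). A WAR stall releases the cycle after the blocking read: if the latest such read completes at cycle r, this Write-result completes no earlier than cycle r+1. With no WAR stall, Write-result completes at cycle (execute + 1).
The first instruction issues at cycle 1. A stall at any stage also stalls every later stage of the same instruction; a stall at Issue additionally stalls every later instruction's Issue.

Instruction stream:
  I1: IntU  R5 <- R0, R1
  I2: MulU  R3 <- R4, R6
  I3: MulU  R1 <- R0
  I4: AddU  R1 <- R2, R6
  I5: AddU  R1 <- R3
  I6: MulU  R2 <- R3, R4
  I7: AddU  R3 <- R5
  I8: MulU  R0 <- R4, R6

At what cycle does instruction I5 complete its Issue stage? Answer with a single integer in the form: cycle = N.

I1: IS=1 RO=2 EX=3 WR=4
I2: IS=2 RO=3 EX=6 WR=7
I3: IS=8 RO=9 EX=12 WR=13  [struct: MulU busy until I2 writes@7]
I4: IS=14 RO=15 EX=17 WR=18  [WAW R1: wait I3 write@13]
I5: IS=19 RO=20 EX=22 WR=23  [struct: AddU busy until I4 writes@18]
I6: IS=20 RO=21 EX=24 WR=25
I7: IS=24 RO=25 EX=27 WR=28  [struct: AddU busy until I5 writes@23]
I8: IS=26 RO=27 EX=30 WR=31  [struct: MulU busy until I6 writes@25]

cycle = 19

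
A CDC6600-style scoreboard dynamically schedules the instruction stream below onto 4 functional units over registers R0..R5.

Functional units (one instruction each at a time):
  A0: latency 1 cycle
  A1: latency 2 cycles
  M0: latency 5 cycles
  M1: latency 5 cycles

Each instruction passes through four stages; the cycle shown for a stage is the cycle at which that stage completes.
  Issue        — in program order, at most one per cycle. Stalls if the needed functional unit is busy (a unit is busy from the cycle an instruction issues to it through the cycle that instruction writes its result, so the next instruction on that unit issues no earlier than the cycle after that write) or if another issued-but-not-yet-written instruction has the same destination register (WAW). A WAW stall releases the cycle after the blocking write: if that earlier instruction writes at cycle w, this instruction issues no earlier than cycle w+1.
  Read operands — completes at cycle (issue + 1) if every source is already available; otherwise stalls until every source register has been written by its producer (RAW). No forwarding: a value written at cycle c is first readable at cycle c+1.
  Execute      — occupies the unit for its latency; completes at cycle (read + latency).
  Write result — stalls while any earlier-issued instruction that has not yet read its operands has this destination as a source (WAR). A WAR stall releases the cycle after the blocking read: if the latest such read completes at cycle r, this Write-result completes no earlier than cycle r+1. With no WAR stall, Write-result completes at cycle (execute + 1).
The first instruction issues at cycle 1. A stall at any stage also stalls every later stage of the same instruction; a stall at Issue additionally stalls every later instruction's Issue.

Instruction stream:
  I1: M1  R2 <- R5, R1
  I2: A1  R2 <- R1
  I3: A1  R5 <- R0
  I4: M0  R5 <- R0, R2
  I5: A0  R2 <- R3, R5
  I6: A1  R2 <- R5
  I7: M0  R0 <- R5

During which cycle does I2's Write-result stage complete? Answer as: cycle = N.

1) issue 1, read 2, done 7, write 8
2) issue 9, read 10, done 12, write 13  <WAW R2: wait I1 write@8>
3) issue 14, read 15, done 17, write 18  <struct: A1 busy until I2 writes@13>
4) issue 19, read 20, done 25, write 26  <WAW R5: wait I3 write@18>
5) issue 20, read 27, done 28, write 29  <RAW R5: wait I4 write@26>
6) issue 30, read 31, done 33, write 34  <WAW R2: wait I5 write@29>
7) issue 31, read 32, done 37, write 38

cycle = 13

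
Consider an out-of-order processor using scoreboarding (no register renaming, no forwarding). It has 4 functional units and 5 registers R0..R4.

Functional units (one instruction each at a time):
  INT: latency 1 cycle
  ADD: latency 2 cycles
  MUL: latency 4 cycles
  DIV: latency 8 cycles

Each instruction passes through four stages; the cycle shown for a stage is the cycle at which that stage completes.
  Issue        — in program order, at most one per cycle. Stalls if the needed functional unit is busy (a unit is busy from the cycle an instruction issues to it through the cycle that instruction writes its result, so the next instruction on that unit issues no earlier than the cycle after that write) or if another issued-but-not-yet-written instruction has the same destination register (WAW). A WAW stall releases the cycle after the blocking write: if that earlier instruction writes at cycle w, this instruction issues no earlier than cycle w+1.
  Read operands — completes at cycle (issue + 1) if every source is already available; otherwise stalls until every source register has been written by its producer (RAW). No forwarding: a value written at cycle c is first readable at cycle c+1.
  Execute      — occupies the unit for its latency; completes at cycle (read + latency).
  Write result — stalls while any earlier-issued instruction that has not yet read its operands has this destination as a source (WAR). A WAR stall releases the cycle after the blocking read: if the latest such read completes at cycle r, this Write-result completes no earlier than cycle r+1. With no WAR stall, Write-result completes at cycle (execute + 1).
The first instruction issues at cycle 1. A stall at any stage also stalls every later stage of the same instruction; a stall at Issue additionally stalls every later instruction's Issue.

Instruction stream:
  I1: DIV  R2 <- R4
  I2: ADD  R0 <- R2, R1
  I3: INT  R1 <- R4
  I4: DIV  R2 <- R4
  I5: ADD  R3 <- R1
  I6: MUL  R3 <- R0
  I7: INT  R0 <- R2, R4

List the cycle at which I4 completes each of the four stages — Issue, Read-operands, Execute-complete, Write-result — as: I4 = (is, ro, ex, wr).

I4 = (12, 13, 21, 22)

I1: IS=1 RO=2 EX=10 WR=11
I2: IS=2 RO=12 EX=14 WR=15  [RAW R2: wait I1 write@11]
I3: IS=3 RO=4 EX=5 WR=13  [WAR R1: wait I2 read@12]
I4: IS=12 RO=13 EX=21 WR=22  [struct: DIV busy until I1 writes@11]
I5: IS=16 RO=17 EX=19 WR=20  [struct: ADD busy until I2 writes@15]
I6: IS=21 RO=22 EX=26 WR=27  [WAW R3: wait I5 write@20]
I7: IS=22 RO=23 EX=24 WR=25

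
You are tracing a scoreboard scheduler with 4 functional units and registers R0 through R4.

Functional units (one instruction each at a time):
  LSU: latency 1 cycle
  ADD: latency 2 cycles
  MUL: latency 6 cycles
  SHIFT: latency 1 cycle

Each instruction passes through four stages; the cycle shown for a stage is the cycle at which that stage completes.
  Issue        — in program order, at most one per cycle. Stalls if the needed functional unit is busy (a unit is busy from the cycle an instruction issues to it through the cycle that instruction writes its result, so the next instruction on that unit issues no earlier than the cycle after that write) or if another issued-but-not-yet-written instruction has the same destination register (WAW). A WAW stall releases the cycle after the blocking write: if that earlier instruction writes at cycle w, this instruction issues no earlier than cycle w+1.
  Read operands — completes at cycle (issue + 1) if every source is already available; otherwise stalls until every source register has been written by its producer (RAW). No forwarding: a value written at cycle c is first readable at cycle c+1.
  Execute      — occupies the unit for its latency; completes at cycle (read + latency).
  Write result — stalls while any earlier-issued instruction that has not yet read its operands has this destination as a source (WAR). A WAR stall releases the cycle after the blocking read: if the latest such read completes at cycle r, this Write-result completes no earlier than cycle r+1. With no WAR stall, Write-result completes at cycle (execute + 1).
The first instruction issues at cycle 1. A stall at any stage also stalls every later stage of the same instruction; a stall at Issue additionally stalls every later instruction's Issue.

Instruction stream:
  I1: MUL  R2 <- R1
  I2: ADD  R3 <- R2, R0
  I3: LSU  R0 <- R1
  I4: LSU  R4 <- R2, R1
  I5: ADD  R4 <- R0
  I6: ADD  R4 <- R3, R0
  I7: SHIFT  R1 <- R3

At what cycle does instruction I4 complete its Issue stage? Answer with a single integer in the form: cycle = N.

cycle = 12

t=1  issue I1 (MUL)
t=2  I1 read-ops, issue I2 (ADD)
t=3  issue I3 (LSU)
t=4  I3 read-ops
t=5  I3 finished on LSU
t=8  I1 finished on MUL
t=9  I1→R2
t=10  I2 read-ops
t=11  I3→R0
t=12  I2 finished on ADD, issue I4 (LSU)
t=13  I2→R3, I4 read-ops
t=14  I4 finished on LSU
t=15  I4→R4
t=16  issue I5 (ADD)
t=17  I5 read-ops
t=19  I5 finished on ADD
t=20  I5→R4
t=21  issue I6 (ADD)
t=22  I6 read-ops, issue I7 (SHIFT)
t=23  I7 read-ops
t=24  I6 finished on ADD, I7 finished on SHIFT
t=25  I6→R4, I7→R1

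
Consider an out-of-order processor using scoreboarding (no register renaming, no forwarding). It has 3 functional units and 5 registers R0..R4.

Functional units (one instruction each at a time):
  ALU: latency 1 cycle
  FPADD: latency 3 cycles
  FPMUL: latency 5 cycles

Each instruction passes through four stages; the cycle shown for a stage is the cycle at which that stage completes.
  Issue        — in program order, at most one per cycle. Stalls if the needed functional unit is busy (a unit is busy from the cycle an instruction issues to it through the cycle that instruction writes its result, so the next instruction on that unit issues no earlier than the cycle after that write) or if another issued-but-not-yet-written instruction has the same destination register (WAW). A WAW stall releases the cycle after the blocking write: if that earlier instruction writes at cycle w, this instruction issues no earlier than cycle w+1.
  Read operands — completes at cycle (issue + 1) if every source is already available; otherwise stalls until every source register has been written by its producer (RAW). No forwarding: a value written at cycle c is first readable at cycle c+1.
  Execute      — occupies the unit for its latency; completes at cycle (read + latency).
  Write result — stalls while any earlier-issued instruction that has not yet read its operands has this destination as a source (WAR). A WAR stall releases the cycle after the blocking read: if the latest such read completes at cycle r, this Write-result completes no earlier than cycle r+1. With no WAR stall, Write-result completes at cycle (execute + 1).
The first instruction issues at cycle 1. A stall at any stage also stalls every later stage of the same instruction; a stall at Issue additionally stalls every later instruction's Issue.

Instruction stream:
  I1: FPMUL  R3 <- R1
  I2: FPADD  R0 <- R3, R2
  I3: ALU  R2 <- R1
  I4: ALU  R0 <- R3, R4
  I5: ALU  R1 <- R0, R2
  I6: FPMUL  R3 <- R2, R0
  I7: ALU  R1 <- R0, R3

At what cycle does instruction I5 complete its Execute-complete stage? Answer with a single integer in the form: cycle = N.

cycle = 20

[1] I1→FPMUL
[2] I1 RO; I2→FPADD
[3] I3→ALU
[4] I3 RO
[5] I3 EX
[7] I1 EX
[8] I1 WR R3
[9] I2 RO
[10] I3 WR R2
[12] I2 EX
[13] I2 WR R0
[14] I4→ALU
[15] I4 RO
[16] I4 EX
[17] I4 WR R0
[18] I5→ALU
[19] I5 RO; I6→FPMUL
[20] I5 EX; I6 RO
[21] I5 WR R1
[22] I7→ALU
[25] I6 EX
[26] I6 WR R3
[27] I7 RO
[28] I7 EX
[29] I7 WR R1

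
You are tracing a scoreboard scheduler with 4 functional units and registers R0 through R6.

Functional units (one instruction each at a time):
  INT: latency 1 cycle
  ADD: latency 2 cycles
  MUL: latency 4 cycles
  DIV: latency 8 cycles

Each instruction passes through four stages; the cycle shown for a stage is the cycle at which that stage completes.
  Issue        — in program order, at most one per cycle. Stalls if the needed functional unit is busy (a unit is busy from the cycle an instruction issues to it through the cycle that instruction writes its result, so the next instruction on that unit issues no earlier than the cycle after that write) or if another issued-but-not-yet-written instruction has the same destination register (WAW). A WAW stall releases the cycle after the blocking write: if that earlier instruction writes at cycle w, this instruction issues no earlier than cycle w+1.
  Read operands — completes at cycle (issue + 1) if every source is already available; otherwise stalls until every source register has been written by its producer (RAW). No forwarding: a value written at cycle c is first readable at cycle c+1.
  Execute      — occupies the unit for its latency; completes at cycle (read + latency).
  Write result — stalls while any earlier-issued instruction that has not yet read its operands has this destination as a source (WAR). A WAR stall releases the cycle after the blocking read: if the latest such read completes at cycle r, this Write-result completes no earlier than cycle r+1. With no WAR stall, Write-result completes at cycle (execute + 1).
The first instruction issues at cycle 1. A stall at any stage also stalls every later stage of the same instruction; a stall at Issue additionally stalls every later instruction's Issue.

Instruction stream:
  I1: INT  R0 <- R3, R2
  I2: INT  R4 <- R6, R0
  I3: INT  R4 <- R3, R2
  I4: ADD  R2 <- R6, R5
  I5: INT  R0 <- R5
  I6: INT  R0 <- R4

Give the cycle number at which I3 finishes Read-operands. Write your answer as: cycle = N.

I1 -> (1, 2, 3, 4)
I2 -> (5, 6, 7, 8)  // struct: INT busy until I1 writes@4
I3 -> (9, 10, 11, 12)  // struct: INT busy until I2 writes@8
I4 -> (10, 11, 13, 14)
I5 -> (13, 14, 15, 16)  // struct: INT busy until I3 writes@12
I6 -> (17, 18, 19, 20)  // struct: INT busy until I5 writes@16

cycle = 10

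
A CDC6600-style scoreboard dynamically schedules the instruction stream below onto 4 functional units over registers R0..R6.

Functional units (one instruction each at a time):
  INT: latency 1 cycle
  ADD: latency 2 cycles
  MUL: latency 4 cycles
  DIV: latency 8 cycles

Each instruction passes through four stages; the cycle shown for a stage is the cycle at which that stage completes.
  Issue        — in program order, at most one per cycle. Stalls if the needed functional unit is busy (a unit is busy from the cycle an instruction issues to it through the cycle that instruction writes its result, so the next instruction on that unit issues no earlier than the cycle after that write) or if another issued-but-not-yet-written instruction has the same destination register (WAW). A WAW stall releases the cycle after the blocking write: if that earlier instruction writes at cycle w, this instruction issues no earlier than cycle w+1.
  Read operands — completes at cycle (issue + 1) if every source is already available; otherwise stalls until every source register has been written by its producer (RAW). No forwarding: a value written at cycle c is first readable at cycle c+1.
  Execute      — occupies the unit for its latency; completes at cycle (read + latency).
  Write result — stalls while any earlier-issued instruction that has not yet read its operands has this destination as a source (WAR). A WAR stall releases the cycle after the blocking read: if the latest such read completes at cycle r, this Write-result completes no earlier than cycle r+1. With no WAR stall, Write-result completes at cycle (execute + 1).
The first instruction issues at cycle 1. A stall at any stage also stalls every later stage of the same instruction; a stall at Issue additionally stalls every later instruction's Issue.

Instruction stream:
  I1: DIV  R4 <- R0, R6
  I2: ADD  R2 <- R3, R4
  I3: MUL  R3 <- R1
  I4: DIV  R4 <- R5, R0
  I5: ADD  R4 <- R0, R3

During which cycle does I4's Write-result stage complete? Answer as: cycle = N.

cycle = 22

t=1  I1→DIV
t=2  I1 RO · I2→ADD
t=3  I3→MUL
t=4  I3 RO
t=8  I3 EX
t=10  I1 EX
t=11  I1 WR R4
t=12  I2 RO · I4→DIV
t=13  I3 WR R3 · I4 RO
t=14  I2 EX
t=15  I2 WR R2
t=21  I4 EX
t=22  I4 WR R4
t=23  I5→ADD
t=24  I5 RO
t=26  I5 EX
t=27  I5 WR R4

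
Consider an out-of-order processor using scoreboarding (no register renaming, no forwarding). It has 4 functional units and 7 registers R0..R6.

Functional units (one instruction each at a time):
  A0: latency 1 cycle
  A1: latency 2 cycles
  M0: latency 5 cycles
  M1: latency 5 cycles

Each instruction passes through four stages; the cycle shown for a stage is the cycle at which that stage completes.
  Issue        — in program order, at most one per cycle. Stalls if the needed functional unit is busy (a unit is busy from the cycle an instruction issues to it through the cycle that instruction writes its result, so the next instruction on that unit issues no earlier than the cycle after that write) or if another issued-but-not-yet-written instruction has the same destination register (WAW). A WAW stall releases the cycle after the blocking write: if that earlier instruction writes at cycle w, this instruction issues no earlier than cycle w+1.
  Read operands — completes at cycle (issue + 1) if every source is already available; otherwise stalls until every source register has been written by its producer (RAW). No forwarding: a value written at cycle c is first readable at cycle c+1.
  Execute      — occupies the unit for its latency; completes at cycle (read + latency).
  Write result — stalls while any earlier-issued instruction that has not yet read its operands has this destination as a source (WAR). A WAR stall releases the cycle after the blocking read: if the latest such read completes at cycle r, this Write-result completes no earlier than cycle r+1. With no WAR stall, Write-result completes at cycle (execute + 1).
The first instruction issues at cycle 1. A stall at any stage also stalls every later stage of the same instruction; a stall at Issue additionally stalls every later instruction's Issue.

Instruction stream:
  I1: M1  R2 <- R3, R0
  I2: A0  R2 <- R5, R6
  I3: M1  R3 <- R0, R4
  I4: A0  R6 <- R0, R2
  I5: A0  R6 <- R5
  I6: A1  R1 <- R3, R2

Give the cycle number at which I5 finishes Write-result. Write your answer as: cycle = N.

[1] I1 dispatched to M1
[2] I1 operands ready
[7] I1 complete
[8] R2←I1
[9] I2 dispatched to A0
[10] I2 operands ready, I3 dispatched to M1
[11] I2 complete, I3 operands ready
[12] R2←I2
[13] I4 dispatched to A0
[14] I4 operands ready
[15] I4 complete
[16] I3 complete, R6←I4
[17] R3←I3, I5 dispatched to A0
[18] I5 operands ready, I6 dispatched to A1
[19] I5 complete, I6 operands ready
[20] R6←I5
[21] I6 complete
[22] R1←I6

cycle = 20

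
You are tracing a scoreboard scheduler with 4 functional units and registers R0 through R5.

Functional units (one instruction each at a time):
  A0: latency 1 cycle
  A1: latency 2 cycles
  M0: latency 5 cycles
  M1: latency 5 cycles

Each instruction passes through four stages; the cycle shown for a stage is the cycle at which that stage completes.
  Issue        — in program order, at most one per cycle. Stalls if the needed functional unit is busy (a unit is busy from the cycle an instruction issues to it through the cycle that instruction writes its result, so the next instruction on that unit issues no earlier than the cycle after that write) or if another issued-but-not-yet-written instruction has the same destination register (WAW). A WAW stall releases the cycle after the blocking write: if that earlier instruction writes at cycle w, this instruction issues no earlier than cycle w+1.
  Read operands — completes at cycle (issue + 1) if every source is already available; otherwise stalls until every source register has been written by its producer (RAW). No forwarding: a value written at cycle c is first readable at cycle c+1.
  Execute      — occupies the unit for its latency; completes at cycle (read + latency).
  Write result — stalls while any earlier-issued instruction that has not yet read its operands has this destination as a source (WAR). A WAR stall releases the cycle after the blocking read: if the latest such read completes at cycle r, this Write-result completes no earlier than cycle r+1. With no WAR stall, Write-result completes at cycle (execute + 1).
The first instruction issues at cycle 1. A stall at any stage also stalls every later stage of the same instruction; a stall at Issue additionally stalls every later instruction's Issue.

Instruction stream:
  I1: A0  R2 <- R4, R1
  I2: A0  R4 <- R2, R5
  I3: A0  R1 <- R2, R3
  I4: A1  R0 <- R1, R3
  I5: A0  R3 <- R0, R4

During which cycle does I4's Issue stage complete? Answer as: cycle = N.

I1: IS=1 RO=2 EX=3 WR=4
I2: IS=5 RO=6 EX=7 WR=8  [struct: A0 busy until I1 writes@4]
I3: IS=9 RO=10 EX=11 WR=12  [struct: A0 busy until I2 writes@8]
I4: IS=10 RO=13 EX=15 WR=16  [RAW R1: wait I3 write@12]
I5: IS=13 RO=17 EX=18 WR=19  [struct: A0 busy until I3 writes@12; RAW R0: wait I4 write@16]

cycle = 10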